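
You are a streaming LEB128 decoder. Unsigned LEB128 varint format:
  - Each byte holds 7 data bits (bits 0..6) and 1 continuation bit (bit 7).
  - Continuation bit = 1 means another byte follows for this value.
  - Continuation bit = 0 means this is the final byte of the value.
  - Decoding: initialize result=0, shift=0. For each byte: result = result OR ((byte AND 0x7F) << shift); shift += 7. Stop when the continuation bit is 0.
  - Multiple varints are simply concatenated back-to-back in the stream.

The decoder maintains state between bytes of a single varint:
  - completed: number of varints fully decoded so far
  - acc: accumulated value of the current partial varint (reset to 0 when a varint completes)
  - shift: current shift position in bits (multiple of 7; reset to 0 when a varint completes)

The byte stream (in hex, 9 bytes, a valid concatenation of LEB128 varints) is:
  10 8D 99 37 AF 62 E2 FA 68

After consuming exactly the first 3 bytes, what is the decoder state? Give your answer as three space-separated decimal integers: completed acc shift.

byte[0]=0x10 cont=0 payload=0x10: varint #1 complete (value=16); reset -> completed=1 acc=0 shift=0
byte[1]=0x8D cont=1 payload=0x0D: acc |= 13<<0 -> completed=1 acc=13 shift=7
byte[2]=0x99 cont=1 payload=0x19: acc |= 25<<7 -> completed=1 acc=3213 shift=14

Answer: 1 3213 14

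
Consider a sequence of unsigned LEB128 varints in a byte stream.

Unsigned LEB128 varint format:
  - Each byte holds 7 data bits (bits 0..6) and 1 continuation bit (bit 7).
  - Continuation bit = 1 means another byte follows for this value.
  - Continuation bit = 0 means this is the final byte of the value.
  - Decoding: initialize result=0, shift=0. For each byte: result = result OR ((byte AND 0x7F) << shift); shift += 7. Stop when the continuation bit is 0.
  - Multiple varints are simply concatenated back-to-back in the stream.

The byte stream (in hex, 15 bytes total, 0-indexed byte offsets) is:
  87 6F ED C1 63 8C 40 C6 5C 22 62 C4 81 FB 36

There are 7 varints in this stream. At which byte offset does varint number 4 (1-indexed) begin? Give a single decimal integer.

  byte[0]=0x87 cont=1 payload=0x07=7: acc |= 7<<0 -> acc=7 shift=7
  byte[1]=0x6F cont=0 payload=0x6F=111: acc |= 111<<7 -> acc=14215 shift=14 [end]
Varint 1: bytes[0:2] = 87 6F -> value 14215 (2 byte(s))
  byte[2]=0xED cont=1 payload=0x6D=109: acc |= 109<<0 -> acc=109 shift=7
  byte[3]=0xC1 cont=1 payload=0x41=65: acc |= 65<<7 -> acc=8429 shift=14
  byte[4]=0x63 cont=0 payload=0x63=99: acc |= 99<<14 -> acc=1630445 shift=21 [end]
Varint 2: bytes[2:5] = ED C1 63 -> value 1630445 (3 byte(s))
  byte[5]=0x8C cont=1 payload=0x0C=12: acc |= 12<<0 -> acc=12 shift=7
  byte[6]=0x40 cont=0 payload=0x40=64: acc |= 64<<7 -> acc=8204 shift=14 [end]
Varint 3: bytes[5:7] = 8C 40 -> value 8204 (2 byte(s))
  byte[7]=0xC6 cont=1 payload=0x46=70: acc |= 70<<0 -> acc=70 shift=7
  byte[8]=0x5C cont=0 payload=0x5C=92: acc |= 92<<7 -> acc=11846 shift=14 [end]
Varint 4: bytes[7:9] = C6 5C -> value 11846 (2 byte(s))
  byte[9]=0x22 cont=0 payload=0x22=34: acc |= 34<<0 -> acc=34 shift=7 [end]
Varint 5: bytes[9:10] = 22 -> value 34 (1 byte(s))
  byte[10]=0x62 cont=0 payload=0x62=98: acc |= 98<<0 -> acc=98 shift=7 [end]
Varint 6: bytes[10:11] = 62 -> value 98 (1 byte(s))
  byte[11]=0xC4 cont=1 payload=0x44=68: acc |= 68<<0 -> acc=68 shift=7
  byte[12]=0x81 cont=1 payload=0x01=1: acc |= 1<<7 -> acc=196 shift=14
  byte[13]=0xFB cont=1 payload=0x7B=123: acc |= 123<<14 -> acc=2015428 shift=21
  byte[14]=0x36 cont=0 payload=0x36=54: acc |= 54<<21 -> acc=115261636 shift=28 [end]
Varint 7: bytes[11:15] = C4 81 FB 36 -> value 115261636 (4 byte(s))

Answer: 7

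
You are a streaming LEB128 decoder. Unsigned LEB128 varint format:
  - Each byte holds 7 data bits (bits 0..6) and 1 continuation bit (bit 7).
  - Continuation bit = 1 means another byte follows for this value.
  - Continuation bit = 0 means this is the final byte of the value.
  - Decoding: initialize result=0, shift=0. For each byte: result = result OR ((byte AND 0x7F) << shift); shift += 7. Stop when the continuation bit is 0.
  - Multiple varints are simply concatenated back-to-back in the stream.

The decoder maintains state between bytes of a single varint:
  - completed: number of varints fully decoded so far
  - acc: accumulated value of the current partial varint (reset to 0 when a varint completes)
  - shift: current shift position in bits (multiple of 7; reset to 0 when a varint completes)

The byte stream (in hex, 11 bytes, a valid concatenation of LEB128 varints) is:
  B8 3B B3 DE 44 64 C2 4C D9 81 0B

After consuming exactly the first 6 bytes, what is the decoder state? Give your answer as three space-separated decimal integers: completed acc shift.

byte[0]=0xB8 cont=1 payload=0x38: acc |= 56<<0 -> completed=0 acc=56 shift=7
byte[1]=0x3B cont=0 payload=0x3B: varint #1 complete (value=7608); reset -> completed=1 acc=0 shift=0
byte[2]=0xB3 cont=1 payload=0x33: acc |= 51<<0 -> completed=1 acc=51 shift=7
byte[3]=0xDE cont=1 payload=0x5E: acc |= 94<<7 -> completed=1 acc=12083 shift=14
byte[4]=0x44 cont=0 payload=0x44: varint #2 complete (value=1126195); reset -> completed=2 acc=0 shift=0
byte[5]=0x64 cont=0 payload=0x64: varint #3 complete (value=100); reset -> completed=3 acc=0 shift=0

Answer: 3 0 0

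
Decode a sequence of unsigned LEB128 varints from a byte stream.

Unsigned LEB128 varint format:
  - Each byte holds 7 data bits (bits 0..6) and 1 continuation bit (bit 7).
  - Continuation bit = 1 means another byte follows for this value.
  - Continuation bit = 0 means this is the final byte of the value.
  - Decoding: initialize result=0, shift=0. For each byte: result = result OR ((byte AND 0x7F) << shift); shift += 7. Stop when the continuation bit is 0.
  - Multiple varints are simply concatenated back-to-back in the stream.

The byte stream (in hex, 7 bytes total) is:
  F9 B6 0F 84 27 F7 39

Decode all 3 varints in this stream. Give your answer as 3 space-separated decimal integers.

Answer: 252793 4996 7415

Derivation:
  byte[0]=0xF9 cont=1 payload=0x79=121: acc |= 121<<0 -> acc=121 shift=7
  byte[1]=0xB6 cont=1 payload=0x36=54: acc |= 54<<7 -> acc=7033 shift=14
  byte[2]=0x0F cont=0 payload=0x0F=15: acc |= 15<<14 -> acc=252793 shift=21 [end]
Varint 1: bytes[0:3] = F9 B6 0F -> value 252793 (3 byte(s))
  byte[3]=0x84 cont=1 payload=0x04=4: acc |= 4<<0 -> acc=4 shift=7
  byte[4]=0x27 cont=0 payload=0x27=39: acc |= 39<<7 -> acc=4996 shift=14 [end]
Varint 2: bytes[3:5] = 84 27 -> value 4996 (2 byte(s))
  byte[5]=0xF7 cont=1 payload=0x77=119: acc |= 119<<0 -> acc=119 shift=7
  byte[6]=0x39 cont=0 payload=0x39=57: acc |= 57<<7 -> acc=7415 shift=14 [end]
Varint 3: bytes[5:7] = F7 39 -> value 7415 (2 byte(s))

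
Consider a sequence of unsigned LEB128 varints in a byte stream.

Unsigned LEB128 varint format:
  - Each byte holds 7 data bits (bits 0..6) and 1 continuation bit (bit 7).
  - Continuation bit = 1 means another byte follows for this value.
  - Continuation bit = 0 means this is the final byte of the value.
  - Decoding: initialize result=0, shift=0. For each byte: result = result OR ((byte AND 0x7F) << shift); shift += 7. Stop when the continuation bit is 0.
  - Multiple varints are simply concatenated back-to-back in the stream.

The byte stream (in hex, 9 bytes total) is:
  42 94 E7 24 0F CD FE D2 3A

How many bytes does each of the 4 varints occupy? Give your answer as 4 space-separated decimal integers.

Answer: 1 3 1 4

Derivation:
  byte[0]=0x42 cont=0 payload=0x42=66: acc |= 66<<0 -> acc=66 shift=7 [end]
Varint 1: bytes[0:1] = 42 -> value 66 (1 byte(s))
  byte[1]=0x94 cont=1 payload=0x14=20: acc |= 20<<0 -> acc=20 shift=7
  byte[2]=0xE7 cont=1 payload=0x67=103: acc |= 103<<7 -> acc=13204 shift=14
  byte[3]=0x24 cont=0 payload=0x24=36: acc |= 36<<14 -> acc=603028 shift=21 [end]
Varint 2: bytes[1:4] = 94 E7 24 -> value 603028 (3 byte(s))
  byte[4]=0x0F cont=0 payload=0x0F=15: acc |= 15<<0 -> acc=15 shift=7 [end]
Varint 3: bytes[4:5] = 0F -> value 15 (1 byte(s))
  byte[5]=0xCD cont=1 payload=0x4D=77: acc |= 77<<0 -> acc=77 shift=7
  byte[6]=0xFE cont=1 payload=0x7E=126: acc |= 126<<7 -> acc=16205 shift=14
  byte[7]=0xD2 cont=1 payload=0x52=82: acc |= 82<<14 -> acc=1359693 shift=21
  byte[8]=0x3A cont=0 payload=0x3A=58: acc |= 58<<21 -> acc=122994509 shift=28 [end]
Varint 4: bytes[5:9] = CD FE D2 3A -> value 122994509 (4 byte(s))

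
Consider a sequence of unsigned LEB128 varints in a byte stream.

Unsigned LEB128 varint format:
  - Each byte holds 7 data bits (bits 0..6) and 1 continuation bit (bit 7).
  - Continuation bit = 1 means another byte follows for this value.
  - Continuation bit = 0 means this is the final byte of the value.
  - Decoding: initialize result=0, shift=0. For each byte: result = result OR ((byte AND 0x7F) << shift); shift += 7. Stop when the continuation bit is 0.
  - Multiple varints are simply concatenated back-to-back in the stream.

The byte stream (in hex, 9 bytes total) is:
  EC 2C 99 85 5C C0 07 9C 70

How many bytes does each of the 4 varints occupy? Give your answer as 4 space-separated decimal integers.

  byte[0]=0xEC cont=1 payload=0x6C=108: acc |= 108<<0 -> acc=108 shift=7
  byte[1]=0x2C cont=0 payload=0x2C=44: acc |= 44<<7 -> acc=5740 shift=14 [end]
Varint 1: bytes[0:2] = EC 2C -> value 5740 (2 byte(s))
  byte[2]=0x99 cont=1 payload=0x19=25: acc |= 25<<0 -> acc=25 shift=7
  byte[3]=0x85 cont=1 payload=0x05=5: acc |= 5<<7 -> acc=665 shift=14
  byte[4]=0x5C cont=0 payload=0x5C=92: acc |= 92<<14 -> acc=1507993 shift=21 [end]
Varint 2: bytes[2:5] = 99 85 5C -> value 1507993 (3 byte(s))
  byte[5]=0xC0 cont=1 payload=0x40=64: acc |= 64<<0 -> acc=64 shift=7
  byte[6]=0x07 cont=0 payload=0x07=7: acc |= 7<<7 -> acc=960 shift=14 [end]
Varint 3: bytes[5:7] = C0 07 -> value 960 (2 byte(s))
  byte[7]=0x9C cont=1 payload=0x1C=28: acc |= 28<<0 -> acc=28 shift=7
  byte[8]=0x70 cont=0 payload=0x70=112: acc |= 112<<7 -> acc=14364 shift=14 [end]
Varint 4: bytes[7:9] = 9C 70 -> value 14364 (2 byte(s))

Answer: 2 3 2 2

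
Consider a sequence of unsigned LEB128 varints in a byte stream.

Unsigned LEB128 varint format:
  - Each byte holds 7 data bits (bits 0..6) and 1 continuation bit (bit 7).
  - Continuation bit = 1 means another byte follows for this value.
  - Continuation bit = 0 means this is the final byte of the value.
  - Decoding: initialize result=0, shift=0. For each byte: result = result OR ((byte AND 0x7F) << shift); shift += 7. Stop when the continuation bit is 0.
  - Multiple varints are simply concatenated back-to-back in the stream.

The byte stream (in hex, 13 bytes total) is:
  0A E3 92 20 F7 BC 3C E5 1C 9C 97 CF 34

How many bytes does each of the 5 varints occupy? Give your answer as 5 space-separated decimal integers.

  byte[0]=0x0A cont=0 payload=0x0A=10: acc |= 10<<0 -> acc=10 shift=7 [end]
Varint 1: bytes[0:1] = 0A -> value 10 (1 byte(s))
  byte[1]=0xE3 cont=1 payload=0x63=99: acc |= 99<<0 -> acc=99 shift=7
  byte[2]=0x92 cont=1 payload=0x12=18: acc |= 18<<7 -> acc=2403 shift=14
  byte[3]=0x20 cont=0 payload=0x20=32: acc |= 32<<14 -> acc=526691 shift=21 [end]
Varint 2: bytes[1:4] = E3 92 20 -> value 526691 (3 byte(s))
  byte[4]=0xF7 cont=1 payload=0x77=119: acc |= 119<<0 -> acc=119 shift=7
  byte[5]=0xBC cont=1 payload=0x3C=60: acc |= 60<<7 -> acc=7799 shift=14
  byte[6]=0x3C cont=0 payload=0x3C=60: acc |= 60<<14 -> acc=990839 shift=21 [end]
Varint 3: bytes[4:7] = F7 BC 3C -> value 990839 (3 byte(s))
  byte[7]=0xE5 cont=1 payload=0x65=101: acc |= 101<<0 -> acc=101 shift=7
  byte[8]=0x1C cont=0 payload=0x1C=28: acc |= 28<<7 -> acc=3685 shift=14 [end]
Varint 4: bytes[7:9] = E5 1C -> value 3685 (2 byte(s))
  byte[9]=0x9C cont=1 payload=0x1C=28: acc |= 28<<0 -> acc=28 shift=7
  byte[10]=0x97 cont=1 payload=0x17=23: acc |= 23<<7 -> acc=2972 shift=14
  byte[11]=0xCF cont=1 payload=0x4F=79: acc |= 79<<14 -> acc=1297308 shift=21
  byte[12]=0x34 cont=0 payload=0x34=52: acc |= 52<<21 -> acc=110349212 shift=28 [end]
Varint 5: bytes[9:13] = 9C 97 CF 34 -> value 110349212 (4 byte(s))

Answer: 1 3 3 2 4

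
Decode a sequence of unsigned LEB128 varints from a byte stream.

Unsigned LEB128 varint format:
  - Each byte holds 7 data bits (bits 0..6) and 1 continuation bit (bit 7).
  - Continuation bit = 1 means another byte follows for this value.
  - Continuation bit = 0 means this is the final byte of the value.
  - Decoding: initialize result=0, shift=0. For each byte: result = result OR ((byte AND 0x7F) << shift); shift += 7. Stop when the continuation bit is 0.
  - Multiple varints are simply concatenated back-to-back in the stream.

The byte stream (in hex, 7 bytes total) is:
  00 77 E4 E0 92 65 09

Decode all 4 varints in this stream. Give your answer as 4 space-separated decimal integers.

  byte[0]=0x00 cont=0 payload=0x00=0: acc |= 0<<0 -> acc=0 shift=7 [end]
Varint 1: bytes[0:1] = 00 -> value 0 (1 byte(s))
  byte[1]=0x77 cont=0 payload=0x77=119: acc |= 119<<0 -> acc=119 shift=7 [end]
Varint 2: bytes[1:2] = 77 -> value 119 (1 byte(s))
  byte[2]=0xE4 cont=1 payload=0x64=100: acc |= 100<<0 -> acc=100 shift=7
  byte[3]=0xE0 cont=1 payload=0x60=96: acc |= 96<<7 -> acc=12388 shift=14
  byte[4]=0x92 cont=1 payload=0x12=18: acc |= 18<<14 -> acc=307300 shift=21
  byte[5]=0x65 cont=0 payload=0x65=101: acc |= 101<<21 -> acc=212119652 shift=28 [end]
Varint 3: bytes[2:6] = E4 E0 92 65 -> value 212119652 (4 byte(s))
  byte[6]=0x09 cont=0 payload=0x09=9: acc |= 9<<0 -> acc=9 shift=7 [end]
Varint 4: bytes[6:7] = 09 -> value 9 (1 byte(s))

Answer: 0 119 212119652 9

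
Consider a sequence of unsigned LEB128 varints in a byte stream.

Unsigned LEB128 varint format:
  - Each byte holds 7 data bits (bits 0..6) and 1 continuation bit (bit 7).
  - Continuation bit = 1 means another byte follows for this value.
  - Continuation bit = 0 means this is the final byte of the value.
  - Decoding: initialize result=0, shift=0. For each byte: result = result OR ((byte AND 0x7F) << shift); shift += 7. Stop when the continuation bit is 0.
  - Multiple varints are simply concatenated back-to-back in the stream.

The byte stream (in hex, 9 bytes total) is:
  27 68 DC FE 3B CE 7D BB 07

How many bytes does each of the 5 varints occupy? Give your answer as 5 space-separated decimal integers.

  byte[0]=0x27 cont=0 payload=0x27=39: acc |= 39<<0 -> acc=39 shift=7 [end]
Varint 1: bytes[0:1] = 27 -> value 39 (1 byte(s))
  byte[1]=0x68 cont=0 payload=0x68=104: acc |= 104<<0 -> acc=104 shift=7 [end]
Varint 2: bytes[1:2] = 68 -> value 104 (1 byte(s))
  byte[2]=0xDC cont=1 payload=0x5C=92: acc |= 92<<0 -> acc=92 shift=7
  byte[3]=0xFE cont=1 payload=0x7E=126: acc |= 126<<7 -> acc=16220 shift=14
  byte[4]=0x3B cont=0 payload=0x3B=59: acc |= 59<<14 -> acc=982876 shift=21 [end]
Varint 3: bytes[2:5] = DC FE 3B -> value 982876 (3 byte(s))
  byte[5]=0xCE cont=1 payload=0x4E=78: acc |= 78<<0 -> acc=78 shift=7
  byte[6]=0x7D cont=0 payload=0x7D=125: acc |= 125<<7 -> acc=16078 shift=14 [end]
Varint 4: bytes[5:7] = CE 7D -> value 16078 (2 byte(s))
  byte[7]=0xBB cont=1 payload=0x3B=59: acc |= 59<<0 -> acc=59 shift=7
  byte[8]=0x07 cont=0 payload=0x07=7: acc |= 7<<7 -> acc=955 shift=14 [end]
Varint 5: bytes[7:9] = BB 07 -> value 955 (2 byte(s))

Answer: 1 1 3 2 2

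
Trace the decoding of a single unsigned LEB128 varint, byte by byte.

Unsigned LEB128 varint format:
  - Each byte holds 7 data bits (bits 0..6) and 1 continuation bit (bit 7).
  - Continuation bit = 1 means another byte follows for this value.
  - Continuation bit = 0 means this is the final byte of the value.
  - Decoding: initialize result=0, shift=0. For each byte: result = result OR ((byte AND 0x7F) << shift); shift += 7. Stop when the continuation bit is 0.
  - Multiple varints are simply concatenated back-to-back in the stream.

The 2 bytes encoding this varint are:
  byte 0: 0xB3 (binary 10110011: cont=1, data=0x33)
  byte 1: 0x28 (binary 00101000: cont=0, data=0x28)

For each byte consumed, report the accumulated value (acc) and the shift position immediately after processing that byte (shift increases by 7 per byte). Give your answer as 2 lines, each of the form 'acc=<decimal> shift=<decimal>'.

byte 0=0xB3: payload=0x33=51, contrib = 51<<0 = 51; acc -> 51, shift -> 7
byte 1=0x28: payload=0x28=40, contrib = 40<<7 = 5120; acc -> 5171, shift -> 14

Answer: acc=51 shift=7
acc=5171 shift=14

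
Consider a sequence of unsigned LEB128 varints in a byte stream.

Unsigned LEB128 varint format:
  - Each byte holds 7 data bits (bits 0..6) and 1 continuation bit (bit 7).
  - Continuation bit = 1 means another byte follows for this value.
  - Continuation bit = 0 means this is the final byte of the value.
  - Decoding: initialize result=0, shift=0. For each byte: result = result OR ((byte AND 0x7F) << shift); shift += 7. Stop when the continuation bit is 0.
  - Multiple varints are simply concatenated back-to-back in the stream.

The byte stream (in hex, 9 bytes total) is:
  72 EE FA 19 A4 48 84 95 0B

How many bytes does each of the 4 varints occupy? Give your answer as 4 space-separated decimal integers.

  byte[0]=0x72 cont=0 payload=0x72=114: acc |= 114<<0 -> acc=114 shift=7 [end]
Varint 1: bytes[0:1] = 72 -> value 114 (1 byte(s))
  byte[1]=0xEE cont=1 payload=0x6E=110: acc |= 110<<0 -> acc=110 shift=7
  byte[2]=0xFA cont=1 payload=0x7A=122: acc |= 122<<7 -> acc=15726 shift=14
  byte[3]=0x19 cont=0 payload=0x19=25: acc |= 25<<14 -> acc=425326 shift=21 [end]
Varint 2: bytes[1:4] = EE FA 19 -> value 425326 (3 byte(s))
  byte[4]=0xA4 cont=1 payload=0x24=36: acc |= 36<<0 -> acc=36 shift=7
  byte[5]=0x48 cont=0 payload=0x48=72: acc |= 72<<7 -> acc=9252 shift=14 [end]
Varint 3: bytes[4:6] = A4 48 -> value 9252 (2 byte(s))
  byte[6]=0x84 cont=1 payload=0x04=4: acc |= 4<<0 -> acc=4 shift=7
  byte[7]=0x95 cont=1 payload=0x15=21: acc |= 21<<7 -> acc=2692 shift=14
  byte[8]=0x0B cont=0 payload=0x0B=11: acc |= 11<<14 -> acc=182916 shift=21 [end]
Varint 4: bytes[6:9] = 84 95 0B -> value 182916 (3 byte(s))

Answer: 1 3 2 3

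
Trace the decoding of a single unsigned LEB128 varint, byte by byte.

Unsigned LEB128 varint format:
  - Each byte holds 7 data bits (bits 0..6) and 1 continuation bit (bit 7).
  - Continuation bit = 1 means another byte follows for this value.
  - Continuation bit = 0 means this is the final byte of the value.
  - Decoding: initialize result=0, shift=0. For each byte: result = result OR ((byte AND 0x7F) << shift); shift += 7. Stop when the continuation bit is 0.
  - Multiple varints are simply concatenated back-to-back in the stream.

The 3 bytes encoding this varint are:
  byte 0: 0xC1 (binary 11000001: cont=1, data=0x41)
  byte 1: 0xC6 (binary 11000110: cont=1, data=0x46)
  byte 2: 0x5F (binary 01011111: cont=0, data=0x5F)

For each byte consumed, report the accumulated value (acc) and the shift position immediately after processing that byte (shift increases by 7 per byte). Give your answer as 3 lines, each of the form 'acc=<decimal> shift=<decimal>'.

byte 0=0xC1: payload=0x41=65, contrib = 65<<0 = 65; acc -> 65, shift -> 7
byte 1=0xC6: payload=0x46=70, contrib = 70<<7 = 8960; acc -> 9025, shift -> 14
byte 2=0x5F: payload=0x5F=95, contrib = 95<<14 = 1556480; acc -> 1565505, shift -> 21

Answer: acc=65 shift=7
acc=9025 shift=14
acc=1565505 shift=21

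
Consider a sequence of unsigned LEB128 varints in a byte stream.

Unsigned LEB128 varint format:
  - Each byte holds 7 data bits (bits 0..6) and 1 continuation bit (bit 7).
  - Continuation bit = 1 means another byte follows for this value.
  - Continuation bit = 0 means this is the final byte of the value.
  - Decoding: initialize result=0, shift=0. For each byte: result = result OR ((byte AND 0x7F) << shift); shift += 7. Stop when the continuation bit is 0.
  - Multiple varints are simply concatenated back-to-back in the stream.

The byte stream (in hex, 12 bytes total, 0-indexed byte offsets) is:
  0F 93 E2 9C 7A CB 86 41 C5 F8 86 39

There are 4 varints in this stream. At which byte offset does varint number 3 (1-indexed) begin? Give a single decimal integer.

Answer: 5

Derivation:
  byte[0]=0x0F cont=0 payload=0x0F=15: acc |= 15<<0 -> acc=15 shift=7 [end]
Varint 1: bytes[0:1] = 0F -> value 15 (1 byte(s))
  byte[1]=0x93 cont=1 payload=0x13=19: acc |= 19<<0 -> acc=19 shift=7
  byte[2]=0xE2 cont=1 payload=0x62=98: acc |= 98<<7 -> acc=12563 shift=14
  byte[3]=0x9C cont=1 payload=0x1C=28: acc |= 28<<14 -> acc=471315 shift=21
  byte[4]=0x7A cont=0 payload=0x7A=122: acc |= 122<<21 -> acc=256323859 shift=28 [end]
Varint 2: bytes[1:5] = 93 E2 9C 7A -> value 256323859 (4 byte(s))
  byte[5]=0xCB cont=1 payload=0x4B=75: acc |= 75<<0 -> acc=75 shift=7
  byte[6]=0x86 cont=1 payload=0x06=6: acc |= 6<<7 -> acc=843 shift=14
  byte[7]=0x41 cont=0 payload=0x41=65: acc |= 65<<14 -> acc=1065803 shift=21 [end]
Varint 3: bytes[5:8] = CB 86 41 -> value 1065803 (3 byte(s))
  byte[8]=0xC5 cont=1 payload=0x45=69: acc |= 69<<0 -> acc=69 shift=7
  byte[9]=0xF8 cont=1 payload=0x78=120: acc |= 120<<7 -> acc=15429 shift=14
  byte[10]=0x86 cont=1 payload=0x06=6: acc |= 6<<14 -> acc=113733 shift=21
  byte[11]=0x39 cont=0 payload=0x39=57: acc |= 57<<21 -> acc=119651397 shift=28 [end]
Varint 4: bytes[8:12] = C5 F8 86 39 -> value 119651397 (4 byte(s))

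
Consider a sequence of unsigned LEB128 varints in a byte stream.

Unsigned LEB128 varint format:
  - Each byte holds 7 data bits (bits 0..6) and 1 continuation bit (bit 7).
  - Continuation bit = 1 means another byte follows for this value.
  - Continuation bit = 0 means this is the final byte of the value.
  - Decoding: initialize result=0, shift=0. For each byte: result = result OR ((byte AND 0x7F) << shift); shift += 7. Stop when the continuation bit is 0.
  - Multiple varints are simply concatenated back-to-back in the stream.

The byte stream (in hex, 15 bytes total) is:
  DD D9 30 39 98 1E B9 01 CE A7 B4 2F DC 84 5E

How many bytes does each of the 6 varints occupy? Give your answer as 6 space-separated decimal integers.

Answer: 3 1 2 2 4 3

Derivation:
  byte[0]=0xDD cont=1 payload=0x5D=93: acc |= 93<<0 -> acc=93 shift=7
  byte[1]=0xD9 cont=1 payload=0x59=89: acc |= 89<<7 -> acc=11485 shift=14
  byte[2]=0x30 cont=0 payload=0x30=48: acc |= 48<<14 -> acc=797917 shift=21 [end]
Varint 1: bytes[0:3] = DD D9 30 -> value 797917 (3 byte(s))
  byte[3]=0x39 cont=0 payload=0x39=57: acc |= 57<<0 -> acc=57 shift=7 [end]
Varint 2: bytes[3:4] = 39 -> value 57 (1 byte(s))
  byte[4]=0x98 cont=1 payload=0x18=24: acc |= 24<<0 -> acc=24 shift=7
  byte[5]=0x1E cont=0 payload=0x1E=30: acc |= 30<<7 -> acc=3864 shift=14 [end]
Varint 3: bytes[4:6] = 98 1E -> value 3864 (2 byte(s))
  byte[6]=0xB9 cont=1 payload=0x39=57: acc |= 57<<0 -> acc=57 shift=7
  byte[7]=0x01 cont=0 payload=0x01=1: acc |= 1<<7 -> acc=185 shift=14 [end]
Varint 4: bytes[6:8] = B9 01 -> value 185 (2 byte(s))
  byte[8]=0xCE cont=1 payload=0x4E=78: acc |= 78<<0 -> acc=78 shift=7
  byte[9]=0xA7 cont=1 payload=0x27=39: acc |= 39<<7 -> acc=5070 shift=14
  byte[10]=0xB4 cont=1 payload=0x34=52: acc |= 52<<14 -> acc=857038 shift=21
  byte[11]=0x2F cont=0 payload=0x2F=47: acc |= 47<<21 -> acc=99423182 shift=28 [end]
Varint 5: bytes[8:12] = CE A7 B4 2F -> value 99423182 (4 byte(s))
  byte[12]=0xDC cont=1 payload=0x5C=92: acc |= 92<<0 -> acc=92 shift=7
  byte[13]=0x84 cont=1 payload=0x04=4: acc |= 4<<7 -> acc=604 shift=14
  byte[14]=0x5E cont=0 payload=0x5E=94: acc |= 94<<14 -> acc=1540700 shift=21 [end]
Varint 6: bytes[12:15] = DC 84 5E -> value 1540700 (3 byte(s))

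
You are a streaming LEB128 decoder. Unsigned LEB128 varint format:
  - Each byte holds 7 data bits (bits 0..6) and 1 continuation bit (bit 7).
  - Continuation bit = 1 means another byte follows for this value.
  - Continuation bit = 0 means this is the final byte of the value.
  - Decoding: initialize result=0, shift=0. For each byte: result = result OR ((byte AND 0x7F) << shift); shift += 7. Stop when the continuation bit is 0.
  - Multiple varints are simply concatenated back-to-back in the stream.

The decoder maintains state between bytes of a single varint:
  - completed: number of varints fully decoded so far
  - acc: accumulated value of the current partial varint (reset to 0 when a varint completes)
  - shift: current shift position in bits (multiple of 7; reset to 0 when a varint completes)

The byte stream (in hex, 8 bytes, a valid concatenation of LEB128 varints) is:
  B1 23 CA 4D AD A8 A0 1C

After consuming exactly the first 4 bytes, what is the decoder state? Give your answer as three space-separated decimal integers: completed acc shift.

byte[0]=0xB1 cont=1 payload=0x31: acc |= 49<<0 -> completed=0 acc=49 shift=7
byte[1]=0x23 cont=0 payload=0x23: varint #1 complete (value=4529); reset -> completed=1 acc=0 shift=0
byte[2]=0xCA cont=1 payload=0x4A: acc |= 74<<0 -> completed=1 acc=74 shift=7
byte[3]=0x4D cont=0 payload=0x4D: varint #2 complete (value=9930); reset -> completed=2 acc=0 shift=0

Answer: 2 0 0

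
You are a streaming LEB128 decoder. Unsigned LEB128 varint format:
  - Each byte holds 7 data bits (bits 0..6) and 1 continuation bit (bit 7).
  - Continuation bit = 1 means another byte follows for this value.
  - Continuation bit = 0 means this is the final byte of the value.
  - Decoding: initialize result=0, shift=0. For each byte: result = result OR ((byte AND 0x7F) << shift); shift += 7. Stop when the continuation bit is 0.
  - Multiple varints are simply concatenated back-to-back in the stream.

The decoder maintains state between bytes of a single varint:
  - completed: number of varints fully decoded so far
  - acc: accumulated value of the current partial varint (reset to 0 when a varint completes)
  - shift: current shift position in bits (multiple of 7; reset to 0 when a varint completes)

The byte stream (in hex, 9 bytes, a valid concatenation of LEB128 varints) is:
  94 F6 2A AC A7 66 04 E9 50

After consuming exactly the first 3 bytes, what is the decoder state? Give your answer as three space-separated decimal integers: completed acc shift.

Answer: 1 0 0

Derivation:
byte[0]=0x94 cont=1 payload=0x14: acc |= 20<<0 -> completed=0 acc=20 shift=7
byte[1]=0xF6 cont=1 payload=0x76: acc |= 118<<7 -> completed=0 acc=15124 shift=14
byte[2]=0x2A cont=0 payload=0x2A: varint #1 complete (value=703252); reset -> completed=1 acc=0 shift=0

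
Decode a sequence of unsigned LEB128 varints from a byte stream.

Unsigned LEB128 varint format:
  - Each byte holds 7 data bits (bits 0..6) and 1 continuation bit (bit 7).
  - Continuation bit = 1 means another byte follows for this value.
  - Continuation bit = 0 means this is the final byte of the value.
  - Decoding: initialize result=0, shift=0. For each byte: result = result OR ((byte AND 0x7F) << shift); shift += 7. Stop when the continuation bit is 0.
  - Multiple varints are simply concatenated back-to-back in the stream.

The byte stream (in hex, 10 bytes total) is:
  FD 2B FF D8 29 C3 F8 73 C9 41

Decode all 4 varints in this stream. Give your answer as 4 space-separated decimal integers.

  byte[0]=0xFD cont=1 payload=0x7D=125: acc |= 125<<0 -> acc=125 shift=7
  byte[1]=0x2B cont=0 payload=0x2B=43: acc |= 43<<7 -> acc=5629 shift=14 [end]
Varint 1: bytes[0:2] = FD 2B -> value 5629 (2 byte(s))
  byte[2]=0xFF cont=1 payload=0x7F=127: acc |= 127<<0 -> acc=127 shift=7
  byte[3]=0xD8 cont=1 payload=0x58=88: acc |= 88<<7 -> acc=11391 shift=14
  byte[4]=0x29 cont=0 payload=0x29=41: acc |= 41<<14 -> acc=683135 shift=21 [end]
Varint 2: bytes[2:5] = FF D8 29 -> value 683135 (3 byte(s))
  byte[5]=0xC3 cont=1 payload=0x43=67: acc |= 67<<0 -> acc=67 shift=7
  byte[6]=0xF8 cont=1 payload=0x78=120: acc |= 120<<7 -> acc=15427 shift=14
  byte[7]=0x73 cont=0 payload=0x73=115: acc |= 115<<14 -> acc=1899587 shift=21 [end]
Varint 3: bytes[5:8] = C3 F8 73 -> value 1899587 (3 byte(s))
  byte[8]=0xC9 cont=1 payload=0x49=73: acc |= 73<<0 -> acc=73 shift=7
  byte[9]=0x41 cont=0 payload=0x41=65: acc |= 65<<7 -> acc=8393 shift=14 [end]
Varint 4: bytes[8:10] = C9 41 -> value 8393 (2 byte(s))

Answer: 5629 683135 1899587 8393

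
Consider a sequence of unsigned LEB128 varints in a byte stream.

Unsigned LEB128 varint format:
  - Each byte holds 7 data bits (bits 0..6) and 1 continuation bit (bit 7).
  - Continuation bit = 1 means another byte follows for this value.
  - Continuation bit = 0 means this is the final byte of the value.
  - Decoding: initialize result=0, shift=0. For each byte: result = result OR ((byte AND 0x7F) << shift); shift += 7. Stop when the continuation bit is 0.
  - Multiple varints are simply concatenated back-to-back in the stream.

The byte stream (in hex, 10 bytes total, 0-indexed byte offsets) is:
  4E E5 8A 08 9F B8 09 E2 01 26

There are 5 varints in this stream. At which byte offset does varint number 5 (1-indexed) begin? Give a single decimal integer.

Answer: 9

Derivation:
  byte[0]=0x4E cont=0 payload=0x4E=78: acc |= 78<<0 -> acc=78 shift=7 [end]
Varint 1: bytes[0:1] = 4E -> value 78 (1 byte(s))
  byte[1]=0xE5 cont=1 payload=0x65=101: acc |= 101<<0 -> acc=101 shift=7
  byte[2]=0x8A cont=1 payload=0x0A=10: acc |= 10<<7 -> acc=1381 shift=14
  byte[3]=0x08 cont=0 payload=0x08=8: acc |= 8<<14 -> acc=132453 shift=21 [end]
Varint 2: bytes[1:4] = E5 8A 08 -> value 132453 (3 byte(s))
  byte[4]=0x9F cont=1 payload=0x1F=31: acc |= 31<<0 -> acc=31 shift=7
  byte[5]=0xB8 cont=1 payload=0x38=56: acc |= 56<<7 -> acc=7199 shift=14
  byte[6]=0x09 cont=0 payload=0x09=9: acc |= 9<<14 -> acc=154655 shift=21 [end]
Varint 3: bytes[4:7] = 9F B8 09 -> value 154655 (3 byte(s))
  byte[7]=0xE2 cont=1 payload=0x62=98: acc |= 98<<0 -> acc=98 shift=7
  byte[8]=0x01 cont=0 payload=0x01=1: acc |= 1<<7 -> acc=226 shift=14 [end]
Varint 4: bytes[7:9] = E2 01 -> value 226 (2 byte(s))
  byte[9]=0x26 cont=0 payload=0x26=38: acc |= 38<<0 -> acc=38 shift=7 [end]
Varint 5: bytes[9:10] = 26 -> value 38 (1 byte(s))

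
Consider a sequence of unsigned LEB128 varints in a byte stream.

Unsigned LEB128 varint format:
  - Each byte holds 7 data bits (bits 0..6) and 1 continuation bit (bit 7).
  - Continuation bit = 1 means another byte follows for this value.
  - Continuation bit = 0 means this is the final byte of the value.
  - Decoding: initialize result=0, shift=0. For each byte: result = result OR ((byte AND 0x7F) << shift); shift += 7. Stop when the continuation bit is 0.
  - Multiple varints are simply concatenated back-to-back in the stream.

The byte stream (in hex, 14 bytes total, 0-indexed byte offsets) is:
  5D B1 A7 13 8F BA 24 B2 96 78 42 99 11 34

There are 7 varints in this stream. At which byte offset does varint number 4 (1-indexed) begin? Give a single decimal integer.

Answer: 7

Derivation:
  byte[0]=0x5D cont=0 payload=0x5D=93: acc |= 93<<0 -> acc=93 shift=7 [end]
Varint 1: bytes[0:1] = 5D -> value 93 (1 byte(s))
  byte[1]=0xB1 cont=1 payload=0x31=49: acc |= 49<<0 -> acc=49 shift=7
  byte[2]=0xA7 cont=1 payload=0x27=39: acc |= 39<<7 -> acc=5041 shift=14
  byte[3]=0x13 cont=0 payload=0x13=19: acc |= 19<<14 -> acc=316337 shift=21 [end]
Varint 2: bytes[1:4] = B1 A7 13 -> value 316337 (3 byte(s))
  byte[4]=0x8F cont=1 payload=0x0F=15: acc |= 15<<0 -> acc=15 shift=7
  byte[5]=0xBA cont=1 payload=0x3A=58: acc |= 58<<7 -> acc=7439 shift=14
  byte[6]=0x24 cont=0 payload=0x24=36: acc |= 36<<14 -> acc=597263 shift=21 [end]
Varint 3: bytes[4:7] = 8F BA 24 -> value 597263 (3 byte(s))
  byte[7]=0xB2 cont=1 payload=0x32=50: acc |= 50<<0 -> acc=50 shift=7
  byte[8]=0x96 cont=1 payload=0x16=22: acc |= 22<<7 -> acc=2866 shift=14
  byte[9]=0x78 cont=0 payload=0x78=120: acc |= 120<<14 -> acc=1968946 shift=21 [end]
Varint 4: bytes[7:10] = B2 96 78 -> value 1968946 (3 byte(s))
  byte[10]=0x42 cont=0 payload=0x42=66: acc |= 66<<0 -> acc=66 shift=7 [end]
Varint 5: bytes[10:11] = 42 -> value 66 (1 byte(s))
  byte[11]=0x99 cont=1 payload=0x19=25: acc |= 25<<0 -> acc=25 shift=7
  byte[12]=0x11 cont=0 payload=0x11=17: acc |= 17<<7 -> acc=2201 shift=14 [end]
Varint 6: bytes[11:13] = 99 11 -> value 2201 (2 byte(s))
  byte[13]=0x34 cont=0 payload=0x34=52: acc |= 52<<0 -> acc=52 shift=7 [end]
Varint 7: bytes[13:14] = 34 -> value 52 (1 byte(s))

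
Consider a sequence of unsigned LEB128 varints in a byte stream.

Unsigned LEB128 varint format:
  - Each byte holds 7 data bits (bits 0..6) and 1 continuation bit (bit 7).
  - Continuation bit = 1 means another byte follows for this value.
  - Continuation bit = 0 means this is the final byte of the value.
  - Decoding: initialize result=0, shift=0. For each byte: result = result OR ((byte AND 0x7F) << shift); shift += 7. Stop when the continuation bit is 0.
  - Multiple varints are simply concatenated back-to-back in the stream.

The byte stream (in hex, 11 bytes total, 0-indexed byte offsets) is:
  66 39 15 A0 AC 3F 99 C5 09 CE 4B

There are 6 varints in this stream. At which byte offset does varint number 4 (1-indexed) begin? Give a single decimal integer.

  byte[0]=0x66 cont=0 payload=0x66=102: acc |= 102<<0 -> acc=102 shift=7 [end]
Varint 1: bytes[0:1] = 66 -> value 102 (1 byte(s))
  byte[1]=0x39 cont=0 payload=0x39=57: acc |= 57<<0 -> acc=57 shift=7 [end]
Varint 2: bytes[1:2] = 39 -> value 57 (1 byte(s))
  byte[2]=0x15 cont=0 payload=0x15=21: acc |= 21<<0 -> acc=21 shift=7 [end]
Varint 3: bytes[2:3] = 15 -> value 21 (1 byte(s))
  byte[3]=0xA0 cont=1 payload=0x20=32: acc |= 32<<0 -> acc=32 shift=7
  byte[4]=0xAC cont=1 payload=0x2C=44: acc |= 44<<7 -> acc=5664 shift=14
  byte[5]=0x3F cont=0 payload=0x3F=63: acc |= 63<<14 -> acc=1037856 shift=21 [end]
Varint 4: bytes[3:6] = A0 AC 3F -> value 1037856 (3 byte(s))
  byte[6]=0x99 cont=1 payload=0x19=25: acc |= 25<<0 -> acc=25 shift=7
  byte[7]=0xC5 cont=1 payload=0x45=69: acc |= 69<<7 -> acc=8857 shift=14
  byte[8]=0x09 cont=0 payload=0x09=9: acc |= 9<<14 -> acc=156313 shift=21 [end]
Varint 5: bytes[6:9] = 99 C5 09 -> value 156313 (3 byte(s))
  byte[9]=0xCE cont=1 payload=0x4E=78: acc |= 78<<0 -> acc=78 shift=7
  byte[10]=0x4B cont=0 payload=0x4B=75: acc |= 75<<7 -> acc=9678 shift=14 [end]
Varint 6: bytes[9:11] = CE 4B -> value 9678 (2 byte(s))

Answer: 3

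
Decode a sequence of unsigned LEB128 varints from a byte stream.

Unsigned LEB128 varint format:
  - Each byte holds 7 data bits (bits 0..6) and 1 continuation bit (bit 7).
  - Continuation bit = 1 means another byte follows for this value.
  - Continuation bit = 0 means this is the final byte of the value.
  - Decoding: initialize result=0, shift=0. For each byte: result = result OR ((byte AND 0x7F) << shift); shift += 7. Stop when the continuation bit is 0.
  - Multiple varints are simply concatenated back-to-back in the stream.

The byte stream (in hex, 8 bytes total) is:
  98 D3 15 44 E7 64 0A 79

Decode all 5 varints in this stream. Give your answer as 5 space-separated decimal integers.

Answer: 354712 68 12903 10 121

Derivation:
  byte[0]=0x98 cont=1 payload=0x18=24: acc |= 24<<0 -> acc=24 shift=7
  byte[1]=0xD3 cont=1 payload=0x53=83: acc |= 83<<7 -> acc=10648 shift=14
  byte[2]=0x15 cont=0 payload=0x15=21: acc |= 21<<14 -> acc=354712 shift=21 [end]
Varint 1: bytes[0:3] = 98 D3 15 -> value 354712 (3 byte(s))
  byte[3]=0x44 cont=0 payload=0x44=68: acc |= 68<<0 -> acc=68 shift=7 [end]
Varint 2: bytes[3:4] = 44 -> value 68 (1 byte(s))
  byte[4]=0xE7 cont=1 payload=0x67=103: acc |= 103<<0 -> acc=103 shift=7
  byte[5]=0x64 cont=0 payload=0x64=100: acc |= 100<<7 -> acc=12903 shift=14 [end]
Varint 3: bytes[4:6] = E7 64 -> value 12903 (2 byte(s))
  byte[6]=0x0A cont=0 payload=0x0A=10: acc |= 10<<0 -> acc=10 shift=7 [end]
Varint 4: bytes[6:7] = 0A -> value 10 (1 byte(s))
  byte[7]=0x79 cont=0 payload=0x79=121: acc |= 121<<0 -> acc=121 shift=7 [end]
Varint 5: bytes[7:8] = 79 -> value 121 (1 byte(s))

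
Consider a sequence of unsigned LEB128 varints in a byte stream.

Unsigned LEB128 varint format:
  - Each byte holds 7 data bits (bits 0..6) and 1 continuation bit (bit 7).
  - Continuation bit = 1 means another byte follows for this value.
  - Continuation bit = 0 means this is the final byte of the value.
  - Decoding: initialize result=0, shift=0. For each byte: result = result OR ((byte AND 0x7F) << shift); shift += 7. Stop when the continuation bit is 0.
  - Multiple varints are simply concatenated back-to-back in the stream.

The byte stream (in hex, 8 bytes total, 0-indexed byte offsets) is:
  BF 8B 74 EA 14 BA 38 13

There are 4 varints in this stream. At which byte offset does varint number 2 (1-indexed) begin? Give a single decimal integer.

  byte[0]=0xBF cont=1 payload=0x3F=63: acc |= 63<<0 -> acc=63 shift=7
  byte[1]=0x8B cont=1 payload=0x0B=11: acc |= 11<<7 -> acc=1471 shift=14
  byte[2]=0x74 cont=0 payload=0x74=116: acc |= 116<<14 -> acc=1902015 shift=21 [end]
Varint 1: bytes[0:3] = BF 8B 74 -> value 1902015 (3 byte(s))
  byte[3]=0xEA cont=1 payload=0x6A=106: acc |= 106<<0 -> acc=106 shift=7
  byte[4]=0x14 cont=0 payload=0x14=20: acc |= 20<<7 -> acc=2666 shift=14 [end]
Varint 2: bytes[3:5] = EA 14 -> value 2666 (2 byte(s))
  byte[5]=0xBA cont=1 payload=0x3A=58: acc |= 58<<0 -> acc=58 shift=7
  byte[6]=0x38 cont=0 payload=0x38=56: acc |= 56<<7 -> acc=7226 shift=14 [end]
Varint 3: bytes[5:7] = BA 38 -> value 7226 (2 byte(s))
  byte[7]=0x13 cont=0 payload=0x13=19: acc |= 19<<0 -> acc=19 shift=7 [end]
Varint 4: bytes[7:8] = 13 -> value 19 (1 byte(s))

Answer: 3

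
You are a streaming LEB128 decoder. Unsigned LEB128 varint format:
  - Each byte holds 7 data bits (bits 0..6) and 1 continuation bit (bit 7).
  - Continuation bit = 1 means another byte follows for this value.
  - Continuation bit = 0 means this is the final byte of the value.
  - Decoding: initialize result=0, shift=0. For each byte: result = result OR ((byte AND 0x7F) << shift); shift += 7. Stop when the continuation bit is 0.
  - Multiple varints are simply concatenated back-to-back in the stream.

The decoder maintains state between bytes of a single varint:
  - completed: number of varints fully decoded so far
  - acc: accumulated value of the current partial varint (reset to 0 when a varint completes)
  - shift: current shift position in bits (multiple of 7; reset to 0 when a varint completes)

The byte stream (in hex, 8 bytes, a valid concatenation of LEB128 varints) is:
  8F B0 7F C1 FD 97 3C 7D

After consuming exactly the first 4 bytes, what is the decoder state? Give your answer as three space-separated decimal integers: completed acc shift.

byte[0]=0x8F cont=1 payload=0x0F: acc |= 15<<0 -> completed=0 acc=15 shift=7
byte[1]=0xB0 cont=1 payload=0x30: acc |= 48<<7 -> completed=0 acc=6159 shift=14
byte[2]=0x7F cont=0 payload=0x7F: varint #1 complete (value=2086927); reset -> completed=1 acc=0 shift=0
byte[3]=0xC1 cont=1 payload=0x41: acc |= 65<<0 -> completed=1 acc=65 shift=7

Answer: 1 65 7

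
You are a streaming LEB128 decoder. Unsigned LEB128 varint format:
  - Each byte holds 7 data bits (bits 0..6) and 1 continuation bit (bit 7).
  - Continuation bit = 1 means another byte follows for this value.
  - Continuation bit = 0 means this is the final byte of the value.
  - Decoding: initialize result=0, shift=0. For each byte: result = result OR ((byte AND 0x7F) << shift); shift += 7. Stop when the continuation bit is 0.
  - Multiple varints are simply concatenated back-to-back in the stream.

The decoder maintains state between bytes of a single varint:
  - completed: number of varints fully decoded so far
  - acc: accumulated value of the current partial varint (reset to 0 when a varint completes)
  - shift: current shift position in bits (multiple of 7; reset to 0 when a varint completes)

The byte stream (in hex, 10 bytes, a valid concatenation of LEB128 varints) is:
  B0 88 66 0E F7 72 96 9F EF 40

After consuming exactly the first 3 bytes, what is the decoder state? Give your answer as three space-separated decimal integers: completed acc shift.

byte[0]=0xB0 cont=1 payload=0x30: acc |= 48<<0 -> completed=0 acc=48 shift=7
byte[1]=0x88 cont=1 payload=0x08: acc |= 8<<7 -> completed=0 acc=1072 shift=14
byte[2]=0x66 cont=0 payload=0x66: varint #1 complete (value=1672240); reset -> completed=1 acc=0 shift=0

Answer: 1 0 0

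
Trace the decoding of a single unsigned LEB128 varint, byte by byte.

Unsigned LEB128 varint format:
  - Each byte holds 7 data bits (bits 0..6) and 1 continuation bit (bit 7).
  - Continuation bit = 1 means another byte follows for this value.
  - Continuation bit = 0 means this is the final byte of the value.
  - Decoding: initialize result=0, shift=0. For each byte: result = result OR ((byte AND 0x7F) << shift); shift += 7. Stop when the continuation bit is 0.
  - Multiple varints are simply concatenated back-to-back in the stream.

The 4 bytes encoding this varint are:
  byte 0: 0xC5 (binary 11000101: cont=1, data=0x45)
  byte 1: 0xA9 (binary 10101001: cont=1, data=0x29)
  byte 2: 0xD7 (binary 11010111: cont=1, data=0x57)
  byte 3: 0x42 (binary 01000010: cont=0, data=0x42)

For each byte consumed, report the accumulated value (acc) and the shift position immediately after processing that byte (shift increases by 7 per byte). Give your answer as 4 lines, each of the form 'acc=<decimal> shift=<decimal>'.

byte 0=0xC5: payload=0x45=69, contrib = 69<<0 = 69; acc -> 69, shift -> 7
byte 1=0xA9: payload=0x29=41, contrib = 41<<7 = 5248; acc -> 5317, shift -> 14
byte 2=0xD7: payload=0x57=87, contrib = 87<<14 = 1425408; acc -> 1430725, shift -> 21
byte 3=0x42: payload=0x42=66, contrib = 66<<21 = 138412032; acc -> 139842757, shift -> 28

Answer: acc=69 shift=7
acc=5317 shift=14
acc=1430725 shift=21
acc=139842757 shift=28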